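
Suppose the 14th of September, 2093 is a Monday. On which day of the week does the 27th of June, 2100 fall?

Sunday

September 14, 2093 → September 14, 2094: 365 days.
September 14, 2094 → September 14, 2095: 365 days.
September 14, 2095 → September 14, 2096: 366 days (2096 is a leap year).
September 14, 2096 → September 14, 2097: 365 days.
September 14, 2097 → September 14, 2098: 365 days.
September 14, 2098 → September 14, 2099: 365 days.
September 2099: 30 − 14 = 16 days remain.
Then October (31), November (30), December (31), January (31), February 2100 (28), March (31), April (30), May (31): 31 + 30 + 31 + 31 + 28 + 31 + 30 + 31 = 243 days.
June 1–27, 2100: 27 days.
Residual: 286 days.
Total: 2477 days.
2477 mod 7 = 6, so 6 days after Monday is Sunday.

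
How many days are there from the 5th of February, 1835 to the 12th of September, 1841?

Day-of-year of February 5, 1835: 36.
Day-of-year of September 12, 1841: 255.
1835 has 365 days, so 365 − 36 = 329 days remain in 1835.
Full years: 1836: 366; 1837: 365; 1838: 365; 1839: 365; 1840: 366. Sum = 1827.
Total: 329 + 1827 + 255 = 2411 days.

2411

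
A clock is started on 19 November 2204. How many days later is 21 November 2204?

2

Within November 2204: 21 − 19 = 2 days.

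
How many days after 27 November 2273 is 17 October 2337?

23334

From November 27, 2273 to November 27, 2336: 63 years, of which 15 contain a Feb 29 — 48×365 + 15×366 = 23010 days.
(2300 is not a leap year (divisible by 100 but not 400).)
November 2336: 30 − 27 = 3 days remain.
Then 10 full months totalling 304 days.
October 1–17, 2337: 17 days.
Residual: 324 days.
Total: 23334 days.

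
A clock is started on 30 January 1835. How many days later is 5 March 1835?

34

January 1835: 31 − 30 = 1 day remains.
Then February 1835 (28): 28 days.
March 1–5, 1835: 5 days.
Total: 1 + 28 + 5 = 34 days.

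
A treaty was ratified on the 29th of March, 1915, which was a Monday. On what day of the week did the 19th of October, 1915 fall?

March 1915: 31 − 29 = 2 days remain.
Then April (30), May (31), June (30), July (31), August (31), September (30): 30 + 31 + 30 + 31 + 31 + 30 = 183 days.
October 1–19, 1915: 19 days.
Total: 2 + 183 + 19 = 204 days.
204 mod 7 = 1, so 1 day after Monday is Tuesday.

Tuesday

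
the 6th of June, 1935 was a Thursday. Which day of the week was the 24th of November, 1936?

Tuesday

June 6, 1935 → June 6, 1936: 366 days (1936 is a leap year).
June 1936: 30 − 6 = 24 days remain.
Then July (31), August (31), September (30), October (31): 31 + 31 + 30 + 31 = 123 days.
November 1–24, 1936: 24 days.
Residual: 171 days.
Total: 537 days.
537 mod 7 = 5, so 5 days after Thursday is Tuesday.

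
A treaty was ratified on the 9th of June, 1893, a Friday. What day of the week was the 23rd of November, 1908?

From June 9, 1893 to June 9, 1908: 15 years, of which 3 contain a Feb 29 — 12×365 + 3×366 = 5478 days.
(1900 is not a leap year (divisible by 100 but not 400).)
June 1908: 30 − 9 = 21 days remain.
Then July (31), August (31), September (30), October (31): 31 + 31 + 30 + 31 = 123 days.
November 1–23, 1908: 23 days.
Residual: 167 days.
Total: 5645 days.
5645 mod 7 = 3, so 3 days after Friday is Monday.

Monday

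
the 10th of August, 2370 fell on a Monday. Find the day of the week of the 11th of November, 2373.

Day-of-year of August 10, 2370: 222.
Day-of-year of November 11, 2373: 315.
2370 has 365 days, so 365 − 222 = 143 days remain in 2370.
Full years: 2371: 365; 2372: 366. Sum = 731.
Total: 143 + 731 + 315 = 1189 days.
1189 mod 7 = 6, so 6 days after Monday is Sunday.

Sunday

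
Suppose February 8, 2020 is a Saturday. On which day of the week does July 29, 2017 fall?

Count forward from the earlier date (July 29, 2017) to the later (February 8, 2020):
July 29, 2017 → July 29, 2018: 365 days.
July 29, 2018 → July 29, 2019: 365 days.
July 2019: 31 − 29 = 2 days remain.
Then August (31), September (30), October (31), November (30), December (31), January (31): 31 + 30 + 31 + 30 + 31 + 31 = 184 days.
February 1–8, 2020: 8 days (2020 is a leap year).
Residual: 194 days.
Total: 924 days.
924 is a multiple of 7, so July 29, 2017 falls on the same weekday: Saturday.

Saturday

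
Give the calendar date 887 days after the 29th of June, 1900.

the 3rd of December, 1902

Count 887 days after June 29, 1900:
Day-of-year of June 29, 1900: 180.
Day-of-year of December 3, 1902: 337.
1900 has 365 days, so 365 − 180 = 185 days remain in 1900.
Full years: 1901: 365. Sum = 365.
Total: 185 + 365 + 337 = 887 days.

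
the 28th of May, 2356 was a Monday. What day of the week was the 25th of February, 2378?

Saturday

From May 28, 2356 to May 28, 2377: 21 years, of which 5 contain a Feb 29 — 16×365 + 5×366 = 7670 days.
May 2377: 31 − 28 = 3 days remain.
Then June (30), July (31), August (31), September (30), October (31), November (30), December (31), January (31): 30 + 31 + 31 + 30 + 31 + 30 + 31 + 31 = 245 days.
February 1–25, 2378: 25 days (2378 is not a leap year).
Residual: 273 days.
Total: 7943 days.
7943 mod 7 = 5, so 5 days after Monday is Saturday.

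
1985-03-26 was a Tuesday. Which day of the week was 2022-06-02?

From March 26, 1985 to March 26, 2022: 37 years, of which 9 contain a Feb 29 — 28×365 + 9×366 = 13514 days.
(2000 is a leap year (divisible by 400).)
March 2022: 31 − 26 = 5 days remain.
Then April (30), May (31): 30 + 31 = 61 days.
June 1–2, 2022: 2 days.
Residual: 68 days.
Total: 13582 days.
13582 mod 7 = 2, so 2 days after Tuesday is Thursday.

Thursday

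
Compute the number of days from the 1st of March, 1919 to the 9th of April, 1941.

From March 1, 1919 to March 1, 1941: 22 years, of which 6 contain a Feb 29 — 16×365 + 6×366 = 8036 days.
March 1941: 31 − 1 = 30 days remain.
April 1–9, 1941: 9 days.
Residual: 39 days.
Total: 8075 days.

8075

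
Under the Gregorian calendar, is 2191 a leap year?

2191 is not a leap year.

No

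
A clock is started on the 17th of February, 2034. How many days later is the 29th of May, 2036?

Day-of-year of February 17, 2034: 48.
Day-of-year of May 29, 2036: 150.
2034 has 365 days, so 365 − 48 = 317 days remain in 2034.
Full years: 2035: 365. Sum = 365.
Total: 317 + 365 + 150 = 832 days.

832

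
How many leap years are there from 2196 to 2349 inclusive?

Years divisible by 4: 2196, 2200, …, 2348 — 39 in all.
Of these, 2200, 2300 are divisible by 100 but not 400, so not leap.
Leap years: 39 − 2 = 37.

37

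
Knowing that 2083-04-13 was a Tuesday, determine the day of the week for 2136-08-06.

From April 13, 2083 to April 13, 2136: 53 years, of which 13 contain a Feb 29 — 40×365 + 13×366 = 19358 days.
(2100 is not a leap year (divisible by 100 but not 400).)
April 2136: 30 − 13 = 17 days remain.
Then May (31), June (30), July (31): 31 + 30 + 31 = 92 days.
August 1–6, 2136: 6 days.
Residual: 115 days.
Total: 19473 days.
19473 mod 7 = 6, so 6 days after Tuesday is Monday.

Monday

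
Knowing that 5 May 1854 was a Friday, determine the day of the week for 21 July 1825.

Count forward from the earlier date (July 21, 1825) to the later (May 5, 1854):
Day-of-year of July 21, 1825: 202.
Day-of-year of May 5, 1854: 125.
1825 has 365 days, so 365 − 202 = 163 days remain in 1825.
Full years 1826–1853: 21 common + 7 leap = 21×365 + 7×366 = 10227 days.
Total: 163 + 10227 + 125 = 10515 days.
10515 mod 7 = 1, so 1 day before Friday is Thursday.

Thursday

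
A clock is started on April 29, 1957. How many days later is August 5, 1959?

April 29, 1957 → April 29, 1958: 365 days.
April 29, 1958 → April 29, 1959: 365 days.
April 1959: 30 − 29 = 1 day remains.
Then May (31), June (30), July (31): 31 + 30 + 31 = 92 days.
August 1–5, 1959: 5 days.
Residual: 98 days.
Total: 828 days.

828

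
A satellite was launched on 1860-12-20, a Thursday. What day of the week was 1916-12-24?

Sunday

Day-of-year of December 20, 1860: 355.
Day-of-year of December 24, 1916: 359.
1860 has 366 days, so 366 − 355 = 11 days remain in 1860.
Full years 1861–1915: 43 common + 12 leap = 43×365 + 12×366 = 20087 days.
Total: 11 + 20087 + 359 = 20457 days.
20457 mod 7 = 3, so 3 days after Thursday is Sunday.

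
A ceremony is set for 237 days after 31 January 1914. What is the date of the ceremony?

25 September 1914

Count 237 days after January 31, 1914:
January 1914: 31 − 31 = 0 days remain.
Then February 1914 (28), March (31), April (30), May (31), June (30), July (31), August (31): 28 + 31 + 30 + 31 + 30 + 31 + 31 = 212 days.
September 1–25, 1914: 25 days.
Total: 0 + 212 + 25 = 237 days.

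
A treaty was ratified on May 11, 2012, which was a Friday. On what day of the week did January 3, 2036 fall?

Day-of-year of May 11, 2012: 132.
Day-of-year of January 3, 2036: 3.
2012 has 366 days, so 366 − 132 = 234 days remain in 2012.
Full years 2013–2035: 18 common + 5 leap = 18×365 + 5×366 = 8400 days.
Total: 234 + 8400 + 3 = 8637 days.
8637 mod 7 = 6, so 6 days after Friday is Thursday.

Thursday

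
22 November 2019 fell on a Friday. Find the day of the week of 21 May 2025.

Wednesday

Day-of-year of November 22, 2019: 326.
Day-of-year of May 21, 2025: 141.
2019 has 365 days, so 365 − 326 = 39 days remain in 2019.
Full years: 2020: 366; 2021: 365; 2022: 365; 2023: 365; 2024: 366. Sum = 1827.
Total: 39 + 1827 + 141 = 2007 days.
2007 mod 7 = 5, so 5 days after Friday is Wednesday.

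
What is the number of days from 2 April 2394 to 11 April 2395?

April 2394: 30 − 2 = 28 days remain.
Then 11 full months totalling 335 days.
April 1–11, 2395: 11 days.
Total: 28 + 335 + 11 = 374 days.

374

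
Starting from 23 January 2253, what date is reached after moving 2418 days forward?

7 September 2259

Count 2418 days after January 23, 2253:
Day-of-year of January 23, 2253: 23.
Day-of-year of September 7, 2259: 250.
2253 has 365 days, so 365 − 23 = 342 days remain in 2253.
Full years: 2254: 365; 2255: 365; 2256: 366; 2257: 365; 2258: 365. Sum = 1826.
Total: 342 + 1826 + 250 = 2418 days.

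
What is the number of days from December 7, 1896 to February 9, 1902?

December 7, 1896 → December 7, 1897: 365 days.
December 7, 1897 → December 7, 1898: 365 days.
December 7, 1898 → December 7, 1899: 365 days.
December 7, 1899 → December 7, 1900: 365 days (1900 is not a leap year (divisible by 100 but not 400)).
December 7, 1900 → December 7, 1901: 365 days.
December 1901: 31 − 7 = 24 days remain.
Then January (31): 31 days.
February 1–9, 1902: 9 days (1902 is not a leap year).
Residual: 64 days.
Total: 1889 days.

1889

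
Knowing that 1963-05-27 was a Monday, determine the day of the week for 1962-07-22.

Sunday

Count forward from the earlier date (July 22, 1962) to the later (May 27, 1963):
July 1962: 31 − 22 = 9 days remain.
Then 9 full months totalling 273 days.
May 1–27, 1963: 27 days.
Residual: 309 days.
Total: 309 days.
309 mod 7 = 1, so 1 day before Monday is Sunday.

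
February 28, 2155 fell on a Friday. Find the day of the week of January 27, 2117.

Count forward from the earlier date (January 27, 2117) to the later (February 28, 2155):
From January 27, 2117 to January 27, 2155: 38 years, of which 9 contain a Feb 29 — 29×365 + 9×366 = 13879 days.
January 2155: 31 − 27 = 4 days remain.
February 1–28, 2155: 28 days (2155 is not a leap year).
Residual: 32 days.
Total: 13911 days.
13911 mod 7 = 2, so 2 days before Friday is Wednesday.

Wednesday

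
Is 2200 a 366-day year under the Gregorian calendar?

2200 is not a leap year (divisible by 100 but not 400).

No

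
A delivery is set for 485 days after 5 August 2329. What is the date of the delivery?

3 December 2330

Count 485 days after August 5, 2329:
August 2329: 31 − 5 = 26 days remain.
Then 15 full months totalling 456 days.
December 1–3, 2330: 3 days.
Total: 26 + 456 + 3 = 485 days.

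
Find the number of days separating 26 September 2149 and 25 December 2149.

September 2149: 30 − 26 = 4 days remain.
Then October (31), November (30): 31 + 30 = 61 days.
December 1–25, 2149: 25 days.
Total: 4 + 61 + 25 = 90 days.

90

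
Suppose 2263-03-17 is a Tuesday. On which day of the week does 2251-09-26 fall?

Count forward from the earlier date (September 26, 2251) to the later (March 17, 2263):
From September 26, 2251 to September 26, 2262: 11 years, of which 3 contain a Feb 29 — 8×365 + 3×366 = 4018 days.
September 2262: 30 − 26 = 4 days remain.
Then October (31), November (30), December (31), January (31), February 2263 (28): 31 + 30 + 31 + 31 + 28 = 151 days.
March 1–17, 2263: 17 days.
Residual: 172 days.
Total: 4190 days.
4190 mod 7 = 4, so 4 days before Tuesday is Friday.

Friday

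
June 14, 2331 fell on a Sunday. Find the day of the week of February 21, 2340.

Day-of-year of June 14, 2331: 165.
Day-of-year of February 21, 2340: 52.
2331 has 365 days, so 365 − 165 = 200 days remain in 2331.
Full years 2332–2339: 6 common + 2 leap = 6×365 + 2×366 = 2922 days.
Total: 200 + 2922 + 52 = 3174 days.
3174 mod 7 = 3, so 3 days after Sunday is Wednesday.

Wednesday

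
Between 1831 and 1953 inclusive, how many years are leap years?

30

Years divisible by 4: 1832, 1836, …, 1952 — 31 in all.
Of these, 1900 is divisible by 100 but not 400, so not leap.
Leap years: 31 − 1 = 30.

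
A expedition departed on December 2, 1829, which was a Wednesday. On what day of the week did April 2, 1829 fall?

Thursday

Count forward from the earlier date (April 2, 1829) to the later (December 2, 1829):
April 1829: 30 − 2 = 28 days remain.
Then May (31), June (30), July (31), August (31), September (30), October (31), November (30): 31 + 30 + 31 + 31 + 30 + 31 + 30 = 214 days.
December 1–2, 1829: 2 days.
Total: 28 + 214 + 2 = 244 days.
244 mod 7 = 6, so 6 days before Wednesday is Thursday.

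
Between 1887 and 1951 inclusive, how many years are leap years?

15

Years divisible by 4: 1888, 1892, …, 1948 — 16 in all.
Of these, 1900 is divisible by 100 but not 400, so not leap.
Leap years: 16 − 1 = 15.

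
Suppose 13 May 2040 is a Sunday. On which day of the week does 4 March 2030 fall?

Monday

Count forward from the earlier date (March 4, 2030) to the later (May 13, 2040):
Day-of-year of March 4, 2030: 63.
Day-of-year of May 13, 2040: 134.
2030 has 365 days, so 365 − 63 = 302 days remain in 2030.
Full years 2031–2039: 7 common + 2 leap = 7×365 + 2×366 = 3287 days.
Total: 302 + 3287 + 134 = 3723 days.
3723 mod 7 = 6, so 6 days before Sunday is Monday.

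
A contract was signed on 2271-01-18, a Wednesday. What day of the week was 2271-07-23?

Sunday

January 2271: 31 − 18 = 13 days remain.
Then February 2271 (28), March (31), April (30), May (31), June (30): 28 + 31 + 30 + 31 + 30 = 150 days.
July 1–23, 2271: 23 days.
Total: 13 + 150 + 23 = 186 days.
186 mod 7 = 4, so 4 days after Wednesday is Sunday.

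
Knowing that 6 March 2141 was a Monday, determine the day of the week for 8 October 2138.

Count forward from the earlier date (October 8, 2138) to the later (March 6, 2141):
Day-of-year of October 8, 2138: 281.
Day-of-year of March 6, 2141: 65.
2138 has 365 days, so 365 − 281 = 84 days remain in 2138.
Full years: 2139: 365; 2140: 366. Sum = 731.
Total: 84 + 731 + 65 = 880 days.
880 mod 7 = 5, so 5 days before Monday is Wednesday.

Wednesday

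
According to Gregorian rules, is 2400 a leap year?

Yes

2400 is a leap year (divisible by 400).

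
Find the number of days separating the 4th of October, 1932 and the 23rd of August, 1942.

From October 4, 1932 to October 4, 1941: 9 years, of which 2 contain a Feb 29 — 7×365 + 2×366 = 3287 days.
October 1941: 31 − 4 = 27 days remain.
Then 9 full months totalling 273 days.
August 1–23, 1942: 23 days.
Residual: 323 days.
Total: 3610 days.

3610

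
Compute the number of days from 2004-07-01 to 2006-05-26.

694

July 2004: 31 − 1 = 30 days remain.
Then 21 full months totalling 638 days.
May 1–26, 2006: 26 days.
Total: 30 + 638 + 26 = 694 days.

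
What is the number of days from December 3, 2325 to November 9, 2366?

14951

Day-of-year of December 3, 2325: 337.
Day-of-year of November 9, 2366: 313.
2325 has 365 days, so 365 − 337 = 28 days remain in 2325.
Full years 2326–2365: 30 common + 10 leap = 30×365 + 10×366 = 14610 days.
Total: 28 + 14610 + 313 = 14951 days.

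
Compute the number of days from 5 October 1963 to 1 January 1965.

454

Day-of-year of October 5, 1963: 278.
Day-of-year of January 1, 1965: 1.
1963 has 365 days, so 365 − 278 = 87 days remain in 1963.
Full years: 1964: 366. Sum = 366.
Total: 87 + 366 + 1 = 454 days.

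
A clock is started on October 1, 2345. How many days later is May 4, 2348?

October 1, 2345 → October 1, 2346: 365 days.
October 1, 2346 → October 1, 2347: 365 days.
October 2347: 31 − 1 = 30 days remain.
Then November (30), December (31), January (31), February 2348 (29), March (31), April (30): 30 + 31 + 31 + 29 + 31 + 30 = 182 days.
May 1–4, 2348: 4 days.
Residual: 216 days.
Total: 946 days.

946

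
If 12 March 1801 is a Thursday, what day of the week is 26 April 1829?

From March 12, 1801 to March 12, 1829: 28 years, of which 7 contain a Feb 29 — 21×365 + 7×366 = 10227 days.
March 1829: 31 − 12 = 19 days remain.
April 1–26, 1829: 26 days.
Residual: 45 days.
Total: 10272 days.
10272 mod 7 = 3, so 3 days after Thursday is Sunday.

Sunday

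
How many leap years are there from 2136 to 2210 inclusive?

18

Years divisible by 4: 2136, 2140, …, 2208 — 19 in all.
Of these, 2200 is divisible by 100 but not 400, so not leap.
Leap years: 19 − 1 = 18.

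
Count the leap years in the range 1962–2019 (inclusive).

Years divisible by 4: 1964, 1968, …, 2016 — 14 in all.
2000 is divisible by 400, so still leap.
No century exceptions apply. Count: 14.

14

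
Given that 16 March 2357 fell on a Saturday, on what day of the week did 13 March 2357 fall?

Wednesday

Count forward from the earlier date (March 13, 2357) to the later (March 16, 2357):
Within March 2357: 16 − 13 = 3 days.
3 mod 7 = 3, so 3 days before Saturday is Wednesday.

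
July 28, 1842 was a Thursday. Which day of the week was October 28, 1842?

Friday

July 1842: 31 − 28 = 3 days remain.
Then August (31), September (30): 31 + 30 = 61 days.
October 1–28, 1842: 28 days.
Total: 3 + 61 + 28 = 92 days.
92 mod 7 = 1, so 1 day after Thursday is Friday.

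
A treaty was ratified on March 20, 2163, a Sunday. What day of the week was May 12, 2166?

Day-of-year of March 20, 2163: 79.
Day-of-year of May 12, 2166: 132.
2163 has 365 days, so 365 − 79 = 286 days remain in 2163.
Full years: 2164: 366; 2165: 365. Sum = 731.
Total: 286 + 731 + 132 = 1149 days.
1149 mod 7 = 1, so 1 day after Sunday is Monday.

Monday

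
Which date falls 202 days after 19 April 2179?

7 November 2179

Count 202 days after April 19, 2179:
April 2179: 30 − 19 = 11 days remain.
Then May (31), June (30), July (31), August (31), September (30), October (31): 31 + 30 + 31 + 31 + 30 + 31 = 184 days.
November 1–7, 2179: 7 days.
Total: 11 + 184 + 7 = 202 days.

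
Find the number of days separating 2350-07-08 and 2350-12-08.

153

July 2350: 31 − 8 = 23 days remain.
Then August (31), September (30), October (31), November (30): 31 + 30 + 31 + 30 = 122 days.
December 1–8, 2350: 8 days.
Total: 23 + 122 + 8 = 153 days.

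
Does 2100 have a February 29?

No

2100 is not a leap year (divisible by 100 but not 400).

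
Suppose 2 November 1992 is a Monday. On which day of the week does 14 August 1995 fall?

November 2, 1992 → November 2, 1993: 365 days.
November 2, 1993 → November 2, 1994: 365 days.
November 1994: 30 − 2 = 28 days remain.
Then December (31), January (31), February 1995 (28), March (31), April (30), May (31), June (30), July (31): 31 + 31 + 28 + 31 + 30 + 31 + 30 + 31 = 243 days.
August 1–14, 1995: 14 days.
Residual: 285 days.
Total: 1015 days.
1015 is a multiple of 7, so 14 August 1995 falls on the same weekday: Monday.

Monday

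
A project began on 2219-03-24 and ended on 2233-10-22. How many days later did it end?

From March 24, 2219 to March 24, 2233: 14 years, of which 4 contain a Feb 29 — 10×365 + 4×366 = 5114 days.
March 2233: 31 − 24 = 7 days remain.
Then April (30), May (31), June (30), July (31), August (31), September (30): 30 + 31 + 30 + 31 + 31 + 30 = 183 days.
October 1–22, 2233: 22 days.
Residual: 212 days.
Total: 5326 days.

5326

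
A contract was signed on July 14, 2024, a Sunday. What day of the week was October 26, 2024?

Saturday

July 2024: 31 − 14 = 17 days remain.
Then August (31), September (30): 31 + 30 = 61 days.
October 1–26, 2024: 26 days.
Total: 17 + 61 + 26 = 104 days.
104 mod 7 = 6, so 6 days after Sunday is Saturday.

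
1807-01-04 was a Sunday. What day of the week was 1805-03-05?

Count forward from the earlier date (March 5, 1805) to the later (January 4, 1807):
March 5, 1805 → March 5, 1806: 365 days.
March 1806: 31 − 5 = 26 days remain.
Then 9 full months totalling 275 days.
January 1–4, 1807: 4 days.
Residual: 305 days.
Total: 670 days.
670 mod 7 = 5, so 5 days before Sunday is Tuesday.

Tuesday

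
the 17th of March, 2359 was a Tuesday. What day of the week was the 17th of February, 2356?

Count forward from the earlier date (February 17, 2356) to the later (March 17, 2359):
Day-of-year of February 17, 2356: 48.
Day-of-year of March 17, 2359: 76.
2356 has 366 days, so 366 − 48 = 318 days remain in 2356.
Full years: 2357: 365; 2358: 365. Sum = 730.
Total: 318 + 730 + 76 = 1124 days.
1124 mod 7 = 4, so 4 days before Tuesday is Friday.

Friday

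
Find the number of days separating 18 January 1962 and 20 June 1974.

4536

From January 18, 1962 to January 18, 1974: 12 years, of which 3 contain a Feb 29 — 9×365 + 3×366 = 4383 days.
January 1974: 31 − 18 = 13 days remain.
Then February 1974 (28), March (31), April (30), May (31): 28 + 31 + 30 + 31 = 120 days.
June 1–20, 1974: 20 days.
Residual: 153 days.
Total: 4536 days.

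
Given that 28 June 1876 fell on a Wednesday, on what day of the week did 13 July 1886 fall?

From June 28, 1876 to June 28, 1886: 10 years, of which 2 contain a Feb 29 — 8×365 + 2×366 = 3652 days.
June 1886: 30 − 28 = 2 days remain.
July 1–13, 1886: 13 days.
Residual: 15 days.
Total: 3667 days.
3667 mod 7 = 6, so 6 days after Wednesday is Tuesday.

Tuesday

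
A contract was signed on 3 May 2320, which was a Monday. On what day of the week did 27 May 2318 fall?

Count forward from the earlier date (May 27, 2318) to the later (May 3, 2320):
May 27, 2318 → May 27, 2319: 365 days.
May 2319: 31 − 27 = 4 days remain.
Then 11 full months totalling 335 days.
May 1–3, 2320: 3 days.
Residual: 342 days.
Total: 707 days.
707 is a multiple of 7, so 27 May 2318 falls on the same weekday: Monday.

Monday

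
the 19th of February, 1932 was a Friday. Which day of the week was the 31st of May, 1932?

February 1932: 29 − 19 = 10 days remain (1932 is a leap year, so February has 29 days).
Then March (31), April (30): 31 + 30 = 61 days.
May 1–31, 1932: 31 days.
Total: 10 + 61 + 31 = 102 days.
102 mod 7 = 4, so 4 days after Friday is Tuesday.

Tuesday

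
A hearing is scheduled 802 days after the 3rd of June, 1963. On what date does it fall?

the 13th of August, 1965

Count 802 days after June 3, 1963:
June 3, 1963 → June 3, 1964: 366 days (1964 is a leap year).
June 3, 1964 → June 3, 1965: 365 days.
June 1965: 30 − 3 = 27 days remain.
Then July (31): 31 days.
August 1–13, 1965: 13 days.
Residual: 71 days.
Total: 802 days.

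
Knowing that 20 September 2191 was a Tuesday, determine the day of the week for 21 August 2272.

From September 20, 2191 to September 20, 2271: 80 years, of which 19 contain a Feb 29 — 61×365 + 19×366 = 29219 days.
(2200 is not a leap year (divisible by 100 but not 400).)
September 2271: 30 − 20 = 10 days remain.
Then 10 full months totalling 305 days.
August 1–21, 2272: 21 days.
Residual: 336 days.
Total: 29555 days.
29555 mod 7 = 1, so 1 day after Tuesday is Wednesday.

Wednesday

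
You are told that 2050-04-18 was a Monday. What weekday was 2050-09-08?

April 2050: 30 − 18 = 12 days remain.
Then May (31), June (30), July (31), August (31): 31 + 30 + 31 + 31 = 123 days.
September 1–8, 2050: 8 days.
Total: 12 + 123 + 8 = 143 days.
143 mod 7 = 3, so 3 days after Monday is Thursday.

Thursday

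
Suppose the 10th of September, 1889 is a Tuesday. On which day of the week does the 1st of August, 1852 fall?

Count forward from the earlier date (August 1, 1852) to the later (September 10, 1889):
From August 1, 1852 to August 1, 1889: 37 years, of which 9 contain a Feb 29 — 28×365 + 9×366 = 13514 days.
August 1889: 31 − 1 = 30 days remain.
September 1–10, 1889: 10 days.
Residual: 40 days.
Total: 13554 days.
13554 mod 7 = 2, so 2 days before Tuesday is Sunday.

Sunday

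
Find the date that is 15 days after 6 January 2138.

21 January 2138

Count 15 days after January 6, 2138:
Within January 2138: 21 − 6 = 15 days.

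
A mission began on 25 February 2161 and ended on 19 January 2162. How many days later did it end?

February 2161: 28 − 25 = 3 days remain (2161 is not a leap year, so February has 28 days).
Then 10 full months totalling 306 days.
January 1–19, 2162: 19 days.
Total: 3 + 306 + 19 = 328 days.

328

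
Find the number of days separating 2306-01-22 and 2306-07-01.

160

January 2306: 31 − 22 = 9 days remain.
Then February 2306 (28), March (31), April (30), May (31), June (30): 28 + 31 + 30 + 31 + 30 = 150 days.
July 1, 2306: 1 day.
Total: 9 + 150 + 1 = 160 days.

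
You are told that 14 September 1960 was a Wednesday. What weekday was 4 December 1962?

Tuesday

Day-of-year of September 14, 1960: 258.
Day-of-year of December 4, 1962: 338.
1960 has 366 days, so 366 − 258 = 108 days remain in 1960.
Full years: 1961: 365. Sum = 365.
Total: 108 + 365 + 338 = 811 days.
811 mod 7 = 6, so 6 days after Wednesday is Tuesday.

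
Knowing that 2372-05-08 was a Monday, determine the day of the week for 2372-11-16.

Thursday

May 2372: 31 − 8 = 23 days remain.
Then June (30), July (31), August (31), September (30), October (31): 30 + 31 + 31 + 30 + 31 = 153 days.
November 1–16, 2372: 16 days.
Total: 23 + 153 + 16 = 192 days.
192 mod 7 = 3, so 3 days after Monday is Thursday.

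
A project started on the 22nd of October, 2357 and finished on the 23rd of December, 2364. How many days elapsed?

From October 22, 2357 to October 22, 2364: 7 years, of which 2 contain a Feb 29 — 5×365 + 2×366 = 2557 days.
October 2364: 31 − 22 = 9 days remain.
Then November (30): 30 days.
December 1–23, 2364: 23 days.
Residual: 62 days.
Total: 2619 days.

2619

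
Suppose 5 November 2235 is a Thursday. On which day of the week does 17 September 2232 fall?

Count forward from the earlier date (September 17, 2232) to the later (November 5, 2235):
Day-of-year of September 17, 2232: 261.
Day-of-year of November 5, 2235: 309.
2232 has 366 days, so 366 − 261 = 105 days remain in 2232.
Full years: 2233: 365; 2234: 365. Sum = 730.
Total: 105 + 730 + 309 = 1144 days.
1144 mod 7 = 3, so 3 days before Thursday is Monday.

Monday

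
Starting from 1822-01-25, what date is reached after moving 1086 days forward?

1825-01-15

Count 1086 days after January 25, 1822:
Day-of-year of January 25, 1822: 25.
Day-of-year of January 15, 1825: 15.
1822 has 365 days, so 365 − 25 = 340 days remain in 1822.
Full years: 1823: 365; 1824: 366. Sum = 731.
Total: 340 + 731 + 15 = 1086 days.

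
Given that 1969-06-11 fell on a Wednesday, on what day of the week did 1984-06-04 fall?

From June 11, 1969 to June 11, 1983: 14 years, of which 3 contain a Feb 29 — 11×365 + 3×366 = 5113 days.
June 1983: 30 − 11 = 19 days remain.
Then 11 full months totalling 336 days.
June 1–4, 1984: 4 days.
Residual: 359 days.
Total: 5472 days.
5472 mod 7 = 5, so 5 days after Wednesday is Monday.

Monday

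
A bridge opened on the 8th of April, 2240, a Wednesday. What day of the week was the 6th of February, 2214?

Count forward from the earlier date (February 6, 2214) to the later (April 8, 2240):
Day-of-year of February 6, 2214: 37.
Day-of-year of April 8, 2240: 99.
2214 has 365 days, so 365 − 37 = 328 days remain in 2214.
Full years 2215–2239: 19 common + 6 leap = 19×365 + 6×366 = 9131 days.
Total: 328 + 9131 + 99 = 9558 days.
9558 mod 7 = 3, so 3 days before Wednesday is Sunday.

Sunday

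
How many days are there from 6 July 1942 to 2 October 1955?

Day-of-year of July 6, 1942: 187.
Day-of-year of October 2, 1955: 275.
1942 has 365 days, so 365 − 187 = 178 days remain in 1942.
Full years 1943–1954: 9 common + 3 leap = 9×365 + 3×366 = 4383 days.
Total: 178 + 4383 + 275 = 4836 days.

4836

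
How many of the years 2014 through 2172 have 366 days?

39

Years divisible by 4: 2016, 2020, …, 2172 — 40 in all.
Of these, 2100 is divisible by 100 but not 400, so not leap.
Leap years: 40 − 1 = 39.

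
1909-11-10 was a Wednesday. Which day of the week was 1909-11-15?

Monday

Within November 1909: 15 − 10 = 5 days.
5 mod 7 = 5, so 5 days after Wednesday is Monday.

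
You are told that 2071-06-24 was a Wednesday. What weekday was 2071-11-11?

Wednesday

June 2071: 30 − 24 = 6 days remain.
Then July (31), August (31), September (30), October (31): 31 + 31 + 30 + 31 = 123 days.
November 1–11, 2071: 11 days.
Total: 6 + 123 + 11 = 140 days.
140 is a multiple of 7, so 2071-11-11 falls on the same weekday: Wednesday.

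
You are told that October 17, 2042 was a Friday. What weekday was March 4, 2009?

Wednesday

Count forward from the earlier date (March 4, 2009) to the later (October 17, 2042):
Day-of-year of March 4, 2009: 63.
Day-of-year of October 17, 2042: 290.
2009 has 365 days, so 365 − 63 = 302 days remain in 2009.
Full years 2010–2041: 24 common + 8 leap = 24×365 + 8×366 = 11688 days.
Total: 302 + 11688 + 290 = 12280 days.
12280 mod 7 = 2, so 2 days before Friday is Wednesday.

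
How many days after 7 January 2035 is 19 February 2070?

12827

From January 7, 2035 to January 7, 2070: 35 years, of which 9 contain a Feb 29 — 26×365 + 9×366 = 12784 days.
January 2070: 31 − 7 = 24 days remain.
February 1–19, 2070: 19 days (2070 is not a leap year).
Residual: 43 days.
Total: 12827 days.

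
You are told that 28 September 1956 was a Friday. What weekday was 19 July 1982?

From September 28, 1956 to September 28, 1981: 25 years, of which 6 contain a Feb 29 — 19×365 + 6×366 = 9131 days.
September 1981: 30 − 28 = 2 days remain.
Then 9 full months totalling 273 days.
July 1–19, 1982: 19 days.
Residual: 294 days.
Total: 9425 days.
9425 mod 7 = 3, so 3 days after Friday is Monday.

Monday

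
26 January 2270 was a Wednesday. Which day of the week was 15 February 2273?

Saturday

January 26, 2270 → January 26, 2271: 365 days.
January 26, 2271 → January 26, 2272: 365 days.
January 26, 2272 → January 26, 2273: 366 days (2272 is a leap year).
January 2273: 31 − 26 = 5 days remain.
February 1–15, 2273: 15 days (2273 is not a leap year).
Residual: 20 days.
Total: 1116 days.
1116 mod 7 = 3, so 3 days after Wednesday is Saturday.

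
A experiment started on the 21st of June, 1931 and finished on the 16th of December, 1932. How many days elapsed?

Day-of-year of June 21, 1931: 172.
Day-of-year of December 16, 1932: 351.
1931 has 365 days, so 365 − 172 = 193 days remain in 1931.
Total: 193 + 351 = 544 days.

544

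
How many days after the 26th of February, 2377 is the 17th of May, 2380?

Day-of-year of February 26, 2377: 57.
Day-of-year of May 17, 2380: 138.
2377 has 365 days, so 365 − 57 = 308 days remain in 2377.
Full years: 2378: 365; 2379: 365. Sum = 730.
Total: 308 + 730 + 138 = 1176 days.

1176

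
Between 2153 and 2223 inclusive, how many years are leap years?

Years divisible by 4: 2156, 2160, …, 2220 — 17 in all.
Of these, 2200 is divisible by 100 but not 400, so not leap.
Leap years: 17 − 1 = 16.

16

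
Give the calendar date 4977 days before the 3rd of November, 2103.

the 18th of March, 2090

Count 4977 days before November 3, 2103:
Day-of-year of March 18, 2090: 77.
Day-of-year of November 3, 2103: 307.
2090 has 365 days, so 365 − 77 = 288 days remain in 2090.
Full years 2091–2102: 10 common + 2 leap = 10×365 + 2×366 = 4382 days.
Total: 288 + 4382 + 307 = 4977 days.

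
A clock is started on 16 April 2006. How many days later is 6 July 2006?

81

April 2006: 30 − 16 = 14 days remain.
Then May (31), June (30): 31 + 30 = 61 days.
July 1–6, 2006: 6 days.
Total: 14 + 61 + 6 = 81 days.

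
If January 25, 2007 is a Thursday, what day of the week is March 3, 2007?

January 2007: 31 − 25 = 6 days remain.
Then February 2007 (28): 28 days.
March 1–3, 2007: 3 days.
Total: 6 + 28 + 3 = 37 days.
37 mod 7 = 2, so 2 days after Thursday is Saturday.

Saturday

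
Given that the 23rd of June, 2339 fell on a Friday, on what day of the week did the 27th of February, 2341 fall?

Thursday

June 23, 2339 → June 23, 2340: 366 days (2340 is a leap year).
June 2340: 30 − 23 = 7 days remain.
Then July (31), August (31), September (30), October (31), November (30), December (31), January (31): 31 + 31 + 30 + 31 + 30 + 31 + 31 = 215 days.
February 1–27, 2341: 27 days (2341 is not a leap year).
Residual: 249 days.
Total: 615 days.
615 mod 7 = 6, so 6 days after Friday is Thursday.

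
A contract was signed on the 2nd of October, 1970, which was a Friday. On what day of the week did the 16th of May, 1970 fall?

Saturday

Count forward from the earlier date (May 16, 1970) to the later (October 2, 1970):
May 1970: 31 − 16 = 15 days remain.
Then June (30), July (31), August (31), September (30): 30 + 31 + 31 + 30 = 122 days.
October 1–2, 1970: 2 days.
Total: 15 + 122 + 2 = 139 days.
139 mod 7 = 6, so 6 days before Friday is Saturday.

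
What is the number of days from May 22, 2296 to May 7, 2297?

May 2296: 31 − 22 = 9 days remain.
Then 11 full months totalling 334 days.
May 1–7, 2297: 7 days.
Residual: 350 days.
Total: 350 days.

350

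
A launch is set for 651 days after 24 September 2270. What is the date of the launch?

6 July 2272

Count 651 days after September 24, 2270:
Day-of-year of September 24, 2270: 267.
Day-of-year of July 6, 2272: 188.
2270 has 365 days, so 365 − 267 = 98 days remain in 2270.
Full years: 2271: 365. Sum = 365.
Total: 98 + 365 + 188 = 651 days.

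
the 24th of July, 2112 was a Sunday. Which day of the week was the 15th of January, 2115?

Day-of-year of July 24, 2112: 206.
Day-of-year of January 15, 2115: 15.
2112 has 366 days, so 366 − 206 = 160 days remain in 2112.
Full years: 2113: 365; 2114: 365. Sum = 730.
Total: 160 + 730 + 15 = 905 days.
905 mod 7 = 2, so 2 days after Sunday is Tuesday.

Tuesday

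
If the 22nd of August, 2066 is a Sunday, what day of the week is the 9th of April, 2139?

Day-of-year of August 22, 2066: 234.
Day-of-year of April 9, 2139: 99.
2066 has 365 days, so 365 − 234 = 131 days remain in 2066.
Full years 2067–2138: 55 common + 17 leap = 55×365 + 17×366 = 26297 days.
Total: 131 + 26297 + 99 = 26527 days.
26527 mod 7 = 4, so 4 days after Sunday is Thursday.

Thursday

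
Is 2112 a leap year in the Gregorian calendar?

2112 is a leap year.

Yes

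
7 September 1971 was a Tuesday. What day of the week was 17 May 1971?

Count forward from the earlier date (May 17, 1971) to the later (September 7, 1971):
May 1971: 31 − 17 = 14 days remain.
Then June (30), July (31), August (31): 30 + 31 + 31 = 92 days.
September 1–7, 1971: 7 days.
Total: 14 + 92 + 7 = 113 days.
113 mod 7 = 1, so 1 day before Tuesday is Monday.

Monday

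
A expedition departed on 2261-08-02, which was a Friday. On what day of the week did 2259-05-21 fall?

Saturday

Count forward from the earlier date (May 21, 2259) to the later (August 2, 2261):
May 21, 2259 → May 21, 2260: 366 days (2260 is a leap year).
May 21, 2260 → May 21, 2261: 365 days.
May 2261: 31 − 21 = 10 days remain.
Then June (30), July (31): 30 + 31 = 61 days.
August 1–2, 2261: 2 days.
Residual: 73 days.
Total: 804 days.
804 mod 7 = 6, so 6 days before Friday is Saturday.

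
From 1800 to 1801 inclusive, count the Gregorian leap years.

0

Years divisible by 4 in [1800, 1801]: 1800.
Of these, 1800 is divisible by 100 but not 400, so not leap.
Leap years: 1 − 1 = 0.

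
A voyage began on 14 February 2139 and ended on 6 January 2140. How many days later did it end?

Day-of-year of February 14, 2139: 45.
Day-of-year of January 6, 2140: 6.
2139 has 365 days, so 365 − 45 = 320 days remain in 2139.
Total: 320 + 6 = 326 days.

326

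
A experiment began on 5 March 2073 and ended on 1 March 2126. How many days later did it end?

Day-of-year of March 5, 2073: 64.
Day-of-year of March 1, 2126: 60.
2073 has 365 days, so 365 − 64 = 301 days remain in 2073.
Full years 2074–2125: 40 common + 12 leap = 40×365 + 12×366 = 18992 days.
Total: 301 + 18992 + 60 = 19353 days.

19353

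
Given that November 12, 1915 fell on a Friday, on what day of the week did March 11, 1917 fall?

November 12, 1915 → November 12, 1916: 366 days (1916 is a leap year).
November 1916: 30 − 12 = 18 days remain.
Then December (31), January (31), February 1917 (28): 31 + 31 + 28 = 90 days.
March 1–11, 1917: 11 days.
Residual: 119 days.
Total: 485 days.
485 mod 7 = 2, so 2 days after Friday is Sunday.

Sunday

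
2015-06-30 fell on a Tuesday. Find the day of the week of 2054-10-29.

Day-of-year of June 30, 2015: 181.
Day-of-year of October 29, 2054: 302.
2015 has 365 days, so 365 − 181 = 184 days remain in 2015.
Full years 2016–2053: 28 common + 10 leap = 28×365 + 10×366 = 13880 days.
Total: 184 + 13880 + 302 = 14366 days.
14366 mod 7 = 2, so 2 days after Tuesday is Thursday.

Thursday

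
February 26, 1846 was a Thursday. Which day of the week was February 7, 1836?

Count forward from the earlier date (February 7, 1836) to the later (February 26, 1846):
Day-of-year of February 7, 1836: 38.
Day-of-year of February 26, 1846: 57.
1836 has 366 days, so 366 − 38 = 328 days remain in 1836.
Full years 1837–1845: 7 common + 2 leap = 7×365 + 2×366 = 3287 days.
Total: 328 + 3287 + 57 = 3672 days.
3672 mod 7 = 4, so 4 days before Thursday is Sunday.

Sunday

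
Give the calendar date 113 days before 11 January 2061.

20 September 2060

Count 113 days before January 11, 2061:
Day-of-year of September 20, 2060: 264.
Day-of-year of January 11, 2061: 11.
2060 has 366 days, so 366 − 264 = 102 days remain in 2060.
Total: 102 + 11 = 113 days.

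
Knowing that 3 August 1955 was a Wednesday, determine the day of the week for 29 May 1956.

Tuesday

Day-of-year of August 3, 1955: 215.
Day-of-year of May 29, 1956: 150.
1955 has 365 days, so 365 − 215 = 150 days remain in 1955.
Total: 150 + 150 = 300 days.
300 mod 7 = 6, so 6 days after Wednesday is Tuesday.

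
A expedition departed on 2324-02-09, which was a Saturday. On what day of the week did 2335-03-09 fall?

Saturday

From February 9, 2324 to February 9, 2335: 11 years, of which 3 contain a Feb 29 — 8×365 + 3×366 = 4018 days.
February 2335: 28 − 9 = 19 days remain (2335 is not a leap year, so February has 28 days).
March 1–9, 2335: 9 days.
Residual: 28 days.
Total: 4046 days.
4046 is a multiple of 7, so 2335-03-09 falls on the same weekday: Saturday.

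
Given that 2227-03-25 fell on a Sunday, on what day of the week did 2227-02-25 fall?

Sunday

Count forward from the earlier date (February 25, 2227) to the later (March 25, 2227):
February 2227: 28 − 25 = 3 days remain (2227 is not a leap year, so February has 28 days).
March 1–25, 2227: 25 days.
Total: 3 + 25 = 28 days.
28 is a multiple of 7, so 2227-02-25 falls on the same weekday: Sunday.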